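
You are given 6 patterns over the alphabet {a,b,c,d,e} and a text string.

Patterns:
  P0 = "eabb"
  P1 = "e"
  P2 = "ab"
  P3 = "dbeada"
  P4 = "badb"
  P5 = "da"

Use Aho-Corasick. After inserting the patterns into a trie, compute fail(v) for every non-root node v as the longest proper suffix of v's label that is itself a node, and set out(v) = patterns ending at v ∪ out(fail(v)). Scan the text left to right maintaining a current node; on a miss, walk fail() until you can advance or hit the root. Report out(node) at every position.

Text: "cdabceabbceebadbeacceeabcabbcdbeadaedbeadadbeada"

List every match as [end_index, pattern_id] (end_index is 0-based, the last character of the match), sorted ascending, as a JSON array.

Build:
Trie (insert patterns):
  0='ε' goto a→5 b→13 d→7 e→1
  1='e' goto a→2  ←P1
  2='ea' goto b→3
  3='eab' goto b→4
  4='eabb' goto ·  ←P0
  5='a' goto b→6
  6='ab' goto ·  ←P2
  7='d' goto a→17 b→8
  8='db' goto e→9
  9='dbe' goto a→10
  10='dbea' goto d→11
  11='dbead' goto a→12
  12='dbeada' goto ·  ←P3
  13='b' goto a→14
  14='ba' goto d→15
  15='bad' goto b→16
  16='badb' goto ·  ←P4
  17='da' goto ·  ←P5

BFS fail/out derivation:
  fail(1) 'e': from fail(0)=0 chase 'e': 0 ⇒ 0;  out={1}∪out(0)={1}
  fail(5) 'a': from fail(0)=0 chase 'a': 0 ⇒ 0;  out=∅∪out(0)=∅
  fail(7) 'd': from fail(0)=0 chase 'd': 0 ⇒ 0;  out=∅∪out(0)=∅
  fail(13) 'b': from fail(0)=0 chase 'b': 0 ⇒ 0;  out=∅∪out(0)=∅
  fail(2) 'ea': from fail(1)=0 chase 'a': 0 ⇒ 5;  out=∅∪out(5)=∅
  fail(6) 'ab': from fail(5)=0 chase 'b': 0 ⇒ 13;  out={2}∪out(13)={2}
  fail(8) 'db': from fail(7)=0 chase 'b': 0 ⇒ 13;  out=∅∪out(13)=∅
  fail(14) 'ba': from fail(13)=0 chase 'a': 0 ⇒ 5;  out=∅∪out(5)=∅
  fail(17) 'da': from fail(7)=0 chase 'a': 0 ⇒ 5;  out={5}∪out(5)={5}
  fail(3) 'eab': from fail(2)=5 chase 'b': 5 ⇒ 6;  out=∅∪out(6)={2}
  fail(9) 'dbe': from fail(8)=13 chase 'e': 13→0 ⇒ 1;  out=∅∪out(1)={1}
  fail(15) 'bad': from fail(14)=5 chase 'd': 5→0 ⇒ 7;  out=∅∪out(7)=∅
  fail(4) 'eabb': from fail(3)=6 chase 'b': 6→13→0 ⇒ 13;  out={0}∪out(13)={0}
  fail(10) 'dbea': from fail(9)=1 chase 'a': 1 ⇒ 2;  out=∅∪out(2)=∅
  fail(16) 'badb': from fail(15)=7 chase 'b': 7 ⇒ 8;  out={4}∪out(8)={4}
  fail(11) 'dbead': from fail(10)=2 chase 'd': 2→5→0 ⇒ 7;  out=∅∪out(7)=∅
  fail(12) 'dbeada': from fail(11)=7 chase 'a': 7 ⇒ 17;  out={3}∪out(17)={3,5}

Text stream:
[0] read 'c'  n0⇒n0
[1] read 'd'  n0⇒n7
[2] read 'a'  n7⇒n17  emit P5@[1:2]
[3] read 'b'  n17⇒n6 (fail-walked)  emit P2@[2:3]
[4] read 'c'  n6⇒n0 (fail-walked)
[5] read 'e'  n0⇒n1  emit P1@[5:5]
[6] read 'a'  n1⇒n2
[7] read 'b'  n2⇒n3  emit P2@[6:7]
[8] read 'b'  n3⇒n4  emit P0@[5:8]
[9] read 'c'  n4⇒n0 (fail-walked)
[10] read 'e'  n0⇒n1  emit P1@[10:10]
[11] read 'e'  n1⇒n1 (fail-walked)  emit P1@[11:11]
[12] read 'b'  n1⇒n13 (fail-walked)
[13] read 'a'  n13⇒n14
[14] read 'd'  n14⇒n15
[15] read 'b'  n15⇒n16  emit P4@[12:15]
[16] read 'e'  n16⇒n9 (fail-walked)  emit P1@[16:16]
[17] read 'a'  n9⇒n10
[18] read 'c'  n10⇒n0 (fail-walked)
[19] read 'c'  n0⇒n0
[20] read 'e'  n0⇒n1  emit P1@[20:20]
[21] read 'e'  n1⇒n1 (fail-walked)  emit P1@[21:21]
[22] read 'a'  n1⇒n2
[23] read 'b'  n2⇒n3  emit P2@[22:23]
[24] read 'c'  n3⇒n0 (fail-walked)
[25] read 'a'  n0⇒n5
[26] read 'b'  n5⇒n6  emit P2@[25:26]
[27] read 'b'  n6⇒n13 (fail-walked)
[28] read 'c'  n13⇒n0 (fail-walked)
[29] read 'd'  n0⇒n7
[30] read 'b'  n7⇒n8
[31] read 'e'  n8⇒n9  emit P1@[31:31]
[32] read 'a'  n9⇒n10
[33] read 'd'  n10⇒n11
[34] read 'a'  n11⇒n12  emit P3@[29:34],P5@[33:34]
[35] read 'e'  n12⇒n1 (fail-walked)  emit P1@[35:35]
[36] read 'd'  n1⇒n7 (fail-walked)
[37] read 'b'  n7⇒n8
[38] read 'e'  n8⇒n9  emit P1@[38:38]
[39] read 'a'  n9⇒n10
[40] read 'd'  n10⇒n11
[41] read 'a'  n11⇒n12  emit P3@[36:41],P5@[40:41]
[42] read 'd'  n12⇒n7 (fail-walked)
[43] read 'b'  n7⇒n8
[44] read 'e'  n8⇒n9  emit P1@[44:44]
[45] read 'a'  n9⇒n10
[46] read 'd'  n10⇒n11
[47] read 'a'  n11⇒n12  emit P3@[42:47],P5@[46:47]

Result: [[2,5],[3,2],[5,1],[7,2],[8,0],[10,1],[11,1],[15,4],[16,1],[20,1],[21,1],[23,2],[26,2],[31,1],[34,3],[34,5],[35,1],[38,1],[41,3],[41,5],[44,1],[47,3],[47,5]]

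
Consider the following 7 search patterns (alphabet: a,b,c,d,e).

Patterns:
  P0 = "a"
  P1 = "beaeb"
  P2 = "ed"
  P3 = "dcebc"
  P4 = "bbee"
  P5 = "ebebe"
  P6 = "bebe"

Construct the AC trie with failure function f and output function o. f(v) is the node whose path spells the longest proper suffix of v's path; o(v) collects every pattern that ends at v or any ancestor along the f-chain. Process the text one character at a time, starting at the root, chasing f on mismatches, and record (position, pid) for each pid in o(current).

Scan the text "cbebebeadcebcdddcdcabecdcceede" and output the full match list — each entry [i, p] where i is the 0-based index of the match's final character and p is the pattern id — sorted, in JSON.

Build:
Trie nodes:
  0='ε' goto a→1 b→2 d→9 e→7
  1='a' goto ·  ←P0
  2='b' goto b→14 e→3
  3='be' goto a→4 b→21
  4='bea' goto e→5
  5='beae' goto b→6
  6='beaeb' goto ·  ←P1
  7='e' goto b→17 d→8
  8='ed' goto ·  ←P2
  9='d' goto c→10
  10='dc' goto e→11
  11='dce' goto b→12
  12='dceb' goto c→13
  13='dcebc' goto ·  ←P3
  14='bb' goto e→15
  15='bbe' goto e→16
  16='bbee' goto ·  ←P4
  17='eb' goto e→18
  18='ebe' goto b→19
  19='ebeb' goto e→20
  20='ebebe' goto ·  ←P5
  21='beb' goto e→22
  22='bebe' goto ·  ←P6

BFS fail/out derivation:
  fail(1) 'a': from fail(0)=0 chase 'a': 0 ⇒ 0;  out={0}∪out(0)={0}
  fail(2) 'b': from fail(0)=0 chase 'b': 0 ⇒ 0;  out=∅∪out(0)=∅
  fail(7) 'e': from fail(0)=0 chase 'e': 0 ⇒ 0;  out=∅∪out(0)=∅
  fail(9) 'd': from fail(0)=0 chase 'd': 0 ⇒ 0;  out=∅∪out(0)=∅
  fail(3) 'be': from fail(2)=0 chase 'e': 0 ⇒ 7;  out=∅∪out(7)=∅
  fail(8) 'ed': from fail(7)=0 chase 'd': 0 ⇒ 9;  out={2}∪out(9)={2}
  fail(10) 'dc': from fail(9)=0 chase 'c': 0 ⇒ 0;  out=∅∪out(0)=∅
  fail(14) 'bb': from fail(2)=0 chase 'b': 0 ⇒ 2;  out=∅∪out(2)=∅
  fail(17) 'eb': from fail(7)=0 chase 'b': 0 ⇒ 2;  out=∅∪out(2)=∅
  fail(4) 'bea': from fail(3)=7 chase 'a': 7→0 ⇒ 1;  out=∅∪out(1)={0}
  fail(11) 'dce': from fail(10)=0 chase 'e': 0 ⇒ 7;  out=∅∪out(7)=∅
  fail(15) 'bbe': from fail(14)=2 chase 'e': 2 ⇒ 3;  out=∅∪out(3)=∅
  fail(18) 'ebe': from fail(17)=2 chase 'e': 2 ⇒ 3;  out=∅∪out(3)=∅
  fail(21) 'beb': from fail(3)=7 chase 'b': 7 ⇒ 17;  out=∅∪out(17)=∅
  fail(5) 'beae': from fail(4)=1 chase 'e': 1→0 ⇒ 7;  out=∅∪out(7)=∅
  fail(12) 'dceb': from fail(11)=7 chase 'b': 7 ⇒ 17;  out=∅∪out(17)=∅
  fail(16) 'bbee': from fail(15)=3 chase 'e': 3→7→0 ⇒ 7;  out={4}∪out(7)={4}
  fail(19) 'ebeb': from fail(18)=3 chase 'b': 3 ⇒ 21;  out=∅∪out(21)=∅
  fail(22) 'bebe': from fail(21)=17 chase 'e': 17 ⇒ 18;  out={6}∪out(18)={6}
  fail(6) 'beaeb': from fail(5)=7 chase 'b': 7 ⇒ 17;  out={1}∪out(17)={1}
  fail(13) 'dcebc': from fail(12)=17 chase 'c': 17→2→0 ⇒ 0;  out={3}∪out(0)={3}
  fail(20) 'ebebe': from fail(19)=21 chase 'e': 21 ⇒ 22;  out={5}∪out(22)={5,6}

Text stream:
i=0 'c': node 0→0
i=1 'b': node 0→2
i=2 'e': node 2→3
i=3 'b': node 3→21
i=4 'e': node 21→22  emit P6@[1:4]
i=5 'b': node 22→19 (fail-walked)
i=6 'e': node 19→20  emit P5@[2:6],P6@[3:6]
i=7 'a': node 20→4 (fail-walked)  emit P0@[7:7]
i=8 'd': node 4→9 (fail-walked)
i=9 'c': node 9→10
i=10 'e': node 10→11
i=11 'b': node 11→12
i=12 'c': node 12→13  emit P3@[8:12]
i=13 'd': node 13→9 (fail-walked)
i=14 'd': node 9→9 (fail-walked)
i=15 'd': node 9→9 (fail-walked)
i=16 'c': node 9→10
i=17 'd': node 10→9 (fail-walked)
i=18 'c': node 9→10
i=19 'a': node 10→1 (fail-walked)  emit P0@[19:19]
i=20 'b': node 1→2 (fail-walked)
i=21 'e': node 2→3
i=22 'c': node 3→0 (fail-walked)
i=23 'd': node 0→9
i=24 'c': node 9→10
i=25 'c': node 10→0 (fail-walked)
i=26 'e': node 0→7
i=27 'e': node 7→7 (fail-walked)
i=28 'd': node 7→8  emit P2@[27:28]
i=29 'e': node 8→7 (fail-walked)

Matches: [[4,6],[6,5],[6,6],[7,0],[12,3],[19,0],[28,2]]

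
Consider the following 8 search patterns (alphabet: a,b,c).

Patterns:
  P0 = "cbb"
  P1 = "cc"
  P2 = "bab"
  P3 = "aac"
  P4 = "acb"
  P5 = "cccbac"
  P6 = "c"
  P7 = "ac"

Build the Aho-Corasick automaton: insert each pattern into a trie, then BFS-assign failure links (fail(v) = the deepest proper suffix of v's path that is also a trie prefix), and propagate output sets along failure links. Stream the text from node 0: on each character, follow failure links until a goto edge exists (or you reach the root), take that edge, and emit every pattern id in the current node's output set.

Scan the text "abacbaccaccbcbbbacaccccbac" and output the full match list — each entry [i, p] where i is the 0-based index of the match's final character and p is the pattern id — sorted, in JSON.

Construct AC machine:
Trie (insert patterns):
  n0 'ε': a→8 b→5 c→1
  n1 'c': b→2 c→4  [P6 ends]
  n2 'cb': b→3
  n3 'cbb': ·  [P0 ends]
  n4 'cc': c→13  [P1 ends]
  n5 'b': a→6
  n6 'ba': b→7
  n7 'bab': ·  [P2 ends]
  n8 'a': a→9 c→11
  n9 'aa': c→10
  n10 'aac': ·  [P3 ends]
  n11 'ac': b→12  [P7 ends]
  n12 'acb': ·  [P4 ends]
  n13 'ccc': b→14
  n14 'cccb': a→15
  n15 'cccba': c→16
  n16 'cccbac': ·  [P5 ends]

BFS fail/out derivation:
  fail(1) 'c': from fail(0)=0 chase 'c': 0 ⇒ 0;  out={6}∪out(0)={6}
  fail(5) 'b': from fail(0)=0 chase 'b': 0 ⇒ 0;  out=∅∪out(0)=∅
  fail(8) 'a': from fail(0)=0 chase 'a': 0 ⇒ 0;  out=∅∪out(0)=∅
  fail(2) 'cb': from fail(1)=0 chase 'b': 0 ⇒ 5;  out=∅∪out(5)=∅
  fail(4) 'cc': from fail(1)=0 chase 'c': 0 ⇒ 1;  out={1}∪out(1)={1,6}
  fail(6) 'ba': from fail(5)=0 chase 'a': 0 ⇒ 8;  out=∅∪out(8)=∅
  fail(9) 'aa': from fail(8)=0 chase 'a': 0 ⇒ 8;  out=∅∪out(8)=∅
  fail(11) 'ac': from fail(8)=0 chase 'c': 0 ⇒ 1;  out={7}∪out(1)={6,7}
  fail(3) 'cbb': from fail(2)=5 chase 'b': 5→0 ⇒ 5;  out={0}∪out(5)={0}
  fail(7) 'bab': from fail(6)=8 chase 'b': 8→0 ⇒ 5;  out={2}∪out(5)={2}
  fail(10) 'aac': from fail(9)=8 chase 'c': 8 ⇒ 11;  out={3}∪out(11)={3,6,7}
  fail(12) 'acb': from fail(11)=1 chase 'b': 1 ⇒ 2;  out={4}∪out(2)={4}
  fail(13) 'ccc': from fail(4)=1 chase 'c': 1 ⇒ 4;  out=∅∪out(4)={1,6}
  fail(14) 'cccb': from fail(13)=4 chase 'b': 4→1 ⇒ 2;  out=∅∪out(2)=∅
  fail(15) 'cccba': from fail(14)=2 chase 'a': 2→5 ⇒ 6;  out=∅∪out(6)=∅
  fail(16) 'cccbac': from fail(15)=6 chase 'c': 6→8 ⇒ 11;  out={5}∪out(11)={5,6,7}

Text stream:
i=0 'a': node 0→8
i=1 'b': node 8→5 (fail-walked)
i=2 'a': node 5→6
i=3 'c': node 6→11 (fail-walked)  ** P6@[3:3],P7@[2:3]
i=4 'b': node 11→12  ** P4@[2:4]
i=5 'a': node 12→6 (fail-walked)
i=6 'c': node 6→11 (fail-walked)  ** P6@[6:6],P7@[5:6]
i=7 'c': node 11→4 (fail-walked)  ** P1@[6:7],P6@[7:7]
i=8 'a': node 4→8 (fail-walked)
i=9 'c': node 8→11  ** P6@[9:9],P7@[8:9]
i=10 'c': node 11→4 (fail-walked)  ** P1@[9:10],P6@[10:10]
i=11 'b': node 4→2 (fail-walked)
i=12 'c': node 2→1 (fail-walked)  ** P6@[12:12]
i=13 'b': node 1→2
i=14 'b': node 2→3  ** P0@[12:14]
i=15 'b': node 3→5 (fail-walked)
i=16 'a': node 5→6
i=17 'c': node 6→11 (fail-walked)  ** P6@[17:17],P7@[16:17]
i=18 'a': node 11→8 (fail-walked)
i=19 'c': node 8→11  ** P6@[19:19],P7@[18:19]
i=20 'c': node 11→4 (fail-walked)  ** P1@[19:20],P6@[20:20]
i=21 'c': node 4→13  ** P1@[20:21],P6@[21:21]
i=22 'c': node 13→13 (fail-walked)  ** P1@[21:22],P6@[22:22]
i=23 'b': node 13→14
i=24 'a': node 14→15
i=25 'c': node 15→16  ** P5@[20:25],P6@[25:25],P7@[24:25]

All matches (sorted): [[3,6],[3,7],[4,4],[6,6],[6,7],[7,1],[7,6],[9,6],[9,7],[10,1],[10,6],[12,6],[14,0],[17,6],[17,7],[19,6],[19,7],[20,1],[20,6],[21,1],[21,6],[22,1],[22,6],[25,5],[25,6],[25,7]]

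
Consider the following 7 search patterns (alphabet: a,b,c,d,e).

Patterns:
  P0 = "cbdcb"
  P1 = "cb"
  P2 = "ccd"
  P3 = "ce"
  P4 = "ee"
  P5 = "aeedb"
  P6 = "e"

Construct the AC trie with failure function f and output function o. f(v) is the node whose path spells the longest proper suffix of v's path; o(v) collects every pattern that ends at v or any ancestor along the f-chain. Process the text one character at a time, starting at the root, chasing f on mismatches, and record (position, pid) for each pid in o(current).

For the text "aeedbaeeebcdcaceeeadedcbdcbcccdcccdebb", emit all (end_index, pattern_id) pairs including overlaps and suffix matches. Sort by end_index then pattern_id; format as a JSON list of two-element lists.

Construct AC machine:
Trie nodes:
  0='ε' goto a→11 c→1 e→9
  1='c' goto b→2 c→6 e→8
  2='cb' goto d→3  [P1 ends]
  3='cbd' goto c→4
  4='cbdc' goto b→5
  5='cbdcb' goto ·  [P0 ends]
  6='cc' goto d→7
  7='ccd' goto ·  [P2 ends]
  8='ce' goto ·  [P3 ends]
  9='e' goto e→10  [P6 ends]
  10='ee' goto ·  [P4 ends]
  11='a' goto e→12
  12='ae' goto e→13
  13='aee' goto d→14
  14='aeed' goto b→15
  15='aeedb' goto ·  [P5 ends]

Failure links (BFS by depth):
  n1('c'): parent n0 fail=0; on 'c' 0 → fail=0;  out ∅∪∅=∅
  n9('e'): parent n0 fail=0; on 'e' 0 → fail=0;  out {6}∪∅={6}
  n11('a'): parent n0 fail=0; on 'a' 0 → fail=0;  out ∅∪∅=∅
  n2('cb'): parent n1 fail=0; on 'b' 0 → fail=0;  out {1}∪∅={1}
  n6('cc'): parent n1 fail=0; on 'c' 0 → fail=1;  out ∅∪∅=∅
  n8('ce'): parent n1 fail=0; on 'e' 0 → fail=9;  out {3}∪{6}={3,6}
  n10('ee'): parent n9 fail=0; on 'e' 0 → fail=9;  out {4}∪{6}={4,6}
  n12('ae'): parent n11 fail=0; on 'e' 0 → fail=9;  out ∅∪{6}={6}
  n3('cbd'): parent n2 fail=0; on 'd' 0 → fail=0;  out ∅∪∅=∅
  n7('ccd'): parent n6 fail=1; on 'd' 1→0 → fail=0;  out {2}∪∅={2}
  n13('aee'): parent n12 fail=9; on 'e' 9 → fail=10;  out ∅∪{4,6}={4,6}
  n4('cbdc'): parent n3 fail=0; on 'c' 0 → fail=1;  out ∅∪∅=∅
  n14('aeed'): parent n13 fail=10; on 'd' 10→9→0 → fail=0;  out ∅∪∅=∅
  n5('cbdcb'): parent n4 fail=1; on 'b' 1 → fail=2;  out {0}∪{1}={0,1}
  n15('aeedb'): parent n14 fail=0; on 'b' 0 → fail=0;  out {5}∪∅={5}

Scan:
pos 0 'a': at 11
pos 1 'e': at 12  ** P6@[1:1]
pos 2 'e': at 13  ** P4@[1:2],P6@[2:2]
pos 3 'd': at 14
pos 4 'b': at 15  ** P5@[0:4]
pos 5 'a': at 11 (via fail)
pos 6 'e': at 12  ** P6@[6:6]
pos 7 'e': at 13  ** P4@[6:7],P6@[7:7]
pos 8 'e': at 10 (via fail)  ** P4@[7:8],P6@[8:8]
pos 9 'b': at 0 (via fail)
pos 10 'c': at 1
pos 11 'd': at 0 (via fail)
pos 12 'c': at 1
pos 13 'a': at 11 (via fail)
pos 14 'c': at 1 (via fail)
pos 15 'e': at 8  ** P3@[14:15],P6@[15:15]
pos 16 'e': at 10 (via fail)  ** P4@[15:16],P6@[16:16]
pos 17 'e': at 10 (via fail)  ** P4@[16:17],P6@[17:17]
pos 18 'a': at 11 (via fail)
pos 19 'd': at 0 (via fail)
pos 20 'e': at 9  ** P6@[20:20]
pos 21 'd': at 0 (via fail)
pos 22 'c': at 1
pos 23 'b': at 2  ** P1@[22:23]
pos 24 'd': at 3
pos 25 'c': at 4
pos 26 'b': at 5  ** P0@[22:26],P1@[25:26]
pos 27 'c': at 1 (via fail)
pos 28 'c': at 6
pos 29 'c': at 6 (via fail)
pos 30 'd': at 7  ** P2@[28:30]
pos 31 'c': at 1 (via fail)
pos 32 'c': at 6
pos 33 'c': at 6 (via fail)
pos 34 'd': at 7  ** P2@[32:34]
pos 35 'e': at 9 (via fail)  ** P6@[35:35]
pos 36 'b': at 0 (via fail)
pos 37 'b': at 0

Result: [[1,6],[2,4],[2,6],[4,5],[6,6],[7,4],[7,6],[8,4],[8,6],[15,3],[15,6],[16,4],[16,6],[17,4],[17,6],[20,6],[23,1],[26,0],[26,1],[30,2],[34,2],[35,6]]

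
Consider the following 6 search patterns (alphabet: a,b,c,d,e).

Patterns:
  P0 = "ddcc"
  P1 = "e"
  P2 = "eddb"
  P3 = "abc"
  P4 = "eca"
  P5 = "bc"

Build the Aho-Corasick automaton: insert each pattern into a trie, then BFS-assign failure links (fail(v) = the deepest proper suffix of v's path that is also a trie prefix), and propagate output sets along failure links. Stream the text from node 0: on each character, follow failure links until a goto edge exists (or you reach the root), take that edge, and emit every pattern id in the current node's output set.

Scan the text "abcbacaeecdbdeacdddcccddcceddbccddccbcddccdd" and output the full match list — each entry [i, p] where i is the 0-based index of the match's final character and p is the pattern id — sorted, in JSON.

Build automaton:
Trie (insert patterns):
  n0 'ε': a→9 b→14 d→1 e→5
  n1 'd': d→2
  n2 'dd': c→3
  n3 'ddc': c→4
  n4 'ddcc': ·  [P0 ends]
  n5 'e': c→12 d→6  [P1 ends]
  n6 'ed': d→7
  n7 'edd': b→8
  n8 'eddb': ·  [P2 ends]
  n9 'a': b→10
  n10 'ab': c→11
  n11 'abc': ·  [P3 ends]
  n12 'ec': a→13
  n13 'eca': ·  [P4 ends]
  n14 'b': c→15
  n15 'bc': ·  [P5 ends]

Failure links (BFS by depth):
  n1('d'): parent n0 fail=0; on 'd' 0 → fail=0;  out ∅∪∅=∅
  n5('e'): parent n0 fail=0; on 'e' 0 → fail=0;  out {1}∪∅={1}
  n9('a'): parent n0 fail=0; on 'a' 0 → fail=0;  out ∅∪∅=∅
  n14('b'): parent n0 fail=0; on 'b' 0 → fail=0;  out ∅∪∅=∅
  n2('dd'): parent n1 fail=0; on 'd' 0 → fail=1;  out ∅∪∅=∅
  n6('ed'): parent n5 fail=0; on 'd' 0 → fail=1;  out ∅∪∅=∅
  n10('ab'): parent n9 fail=0; on 'b' 0 → fail=14;  out ∅∪∅=∅
  n12('ec'): parent n5 fail=0; on 'c' 0 → fail=0;  out ∅∪∅=∅
  n15('bc'): parent n14 fail=0; on 'c' 0 → fail=0;  out {5}∪∅={5}
  n3('ddc'): parent n2 fail=1; on 'c' 1→0 → fail=0;  out ∅∪∅=∅
  n7('edd'): parent n6 fail=1; on 'd' 1 → fail=2;  out ∅∪∅=∅
  n11('abc'): parent n10 fail=14; on 'c' 14 → fail=15;  out {3}∪{5}={3,5}
  n13('eca'): parent n12 fail=0; on 'a' 0 → fail=9;  out {4}∪∅={4}
  n4('ddcc'): parent n3 fail=0; on 'c' 0 → fail=0;  out {0}∪∅={0}
  n8('eddb'): parent n7 fail=2; on 'b' 2→1→0 → fail=14;  out {2}∪∅={2}

Scan:
pos 0 'a': at 9
pos 1 'b': at 10
pos 2 'c': at 11  → match P3@[0:2],P5@[1:2]
pos 3 'b': at 14 (via fail)
pos 4 'a': at 9 (via fail)
pos 5 'c': at 0 (via fail)
pos 6 'a': at 9
pos 7 'e': at 5 (via fail)  → match P1@[7:7]
pos 8 'e': at 5 (via fail)  → match P1@[8:8]
pos 9 'c': at 12
pos 10 'd': at 1 (via fail)
pos 11 'b': at 14 (via fail)
pos 12 'd': at 1 (via fail)
pos 13 'e': at 5 (via fail)  → match P1@[13:13]
pos 14 'a': at 9 (via fail)
pos 15 'c': at 0 (via fail)
pos 16 'd': at 1
pos 17 'd': at 2
pos 18 'd': at 2 (via fail)
pos 19 'c': at 3
pos 20 'c': at 4  → match P0@[17:20]
pos 21 'c': at 0 (via fail)
pos 22 'd': at 1
pos 23 'd': at 2
pos 24 'c': at 3
pos 25 'c': at 4  → match P0@[22:25]
pos 26 'e': at 5 (via fail)  → match P1@[26:26]
pos 27 'd': at 6
pos 28 'd': at 7
pos 29 'b': at 8  → match P2@[26:29]
pos 30 'c': at 15 (via fail)  → match P5@[29:30]
pos 31 'c': at 0 (via fail)
pos 32 'd': at 1
pos 33 'd': at 2
pos 34 'c': at 3
pos 35 'c': at 4  → match P0@[32:35]
pos 36 'b': at 14 (via fail)
pos 37 'c': at 15  → match P5@[36:37]
pos 38 'd': at 1 (via fail)
pos 39 'd': at 2
pos 40 'c': at 3
pos 41 'c': at 4  → match P0@[38:41]
pos 42 'd': at 1 (via fail)
pos 43 'd': at 2

Result: [[2,3],[2,5],[7,1],[8,1],[13,1],[20,0],[25,0],[26,1],[29,2],[30,5],[35,0],[37,5],[41,0]]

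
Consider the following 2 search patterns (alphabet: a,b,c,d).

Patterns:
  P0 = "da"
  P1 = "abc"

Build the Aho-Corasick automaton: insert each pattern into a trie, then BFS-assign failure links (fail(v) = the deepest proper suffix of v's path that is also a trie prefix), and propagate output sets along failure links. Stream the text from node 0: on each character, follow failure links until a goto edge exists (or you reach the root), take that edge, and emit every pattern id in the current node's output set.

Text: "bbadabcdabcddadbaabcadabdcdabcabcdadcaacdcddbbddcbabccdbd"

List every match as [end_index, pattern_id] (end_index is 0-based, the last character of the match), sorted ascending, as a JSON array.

Build automaton:
Trie (insert patterns):
  0='ε' goto a→3 d→1
  1='d' goto a→2
  2='da' goto ·  ←P0
  3='a' goto b→4
  4='ab' goto c→5
  5='abc' goto ·  ←P1

BFS fail/out derivation:
  fail(1) 'd': from fail(0)=0 chase 'd': 0 ⇒ 0;  out=∅∪out(0)=∅
  fail(3) 'a': from fail(0)=0 chase 'a': 0 ⇒ 0;  out=∅∪out(0)=∅
  fail(2) 'da': from fail(1)=0 chase 'a': 0 ⇒ 3;  out={0}∪out(3)={0}
  fail(4) 'ab': from fail(3)=0 chase 'b': 0 ⇒ 0;  out=∅∪out(0)=∅
  fail(5) 'abc': from fail(4)=0 chase 'c': 0 ⇒ 0;  out={1}∪out(0)={1}

Scan:
i=0 'b': node 0→0
i=1 'b': node 0→0
i=2 'a': node 0→3
i=3 'd': node 3→1 ·f
i=4 'a': node 1→2  → match P0@[3:4]
i=5 'b': node 2→4 ·f
i=6 'c': node 4→5  → match P1@[4:6]
i=7 'd': node 5→1 ·f
i=8 'a': node 1→2  → match P0@[7:8]
i=9 'b': node 2→4 ·f
i=10 'c': node 4→5  → match P1@[8:10]
i=11 'd': node 5→1 ·f
i=12 'd': node 1→1 ·f
i=13 'a': node 1→2  → match P0@[12:13]
i=14 'd': node 2→1 ·f
i=15 'b': node 1→0 ·f
i=16 'a': node 0→3
i=17 'a': node 3→3 ·f
i=18 'b': node 3→4
i=19 'c': node 4→5  → match P1@[17:19]
i=20 'a': node 5→3 ·f
i=21 'd': node 3→1 ·f
i=22 'a': node 1→2  → match P0@[21:22]
i=23 'b': node 2→4 ·f
i=24 'd': node 4→1 ·f
i=25 'c': node 1→0 ·f
i=26 'd': node 0→1
i=27 'a': node 1→2  → match P0@[26:27]
i=28 'b': node 2→4 ·f
i=29 'c': node 4→5  → match P1@[27:29]
i=30 'a': node 5→3 ·f
i=31 'b': node 3→4
i=32 'c': node 4→5  → match P1@[30:32]
i=33 'd': node 5→1 ·f
i=34 'a': node 1→2  → match P0@[33:34]
i=35 'd': node 2→1 ·f
i=36 'c': node 1→0 ·f
i=37 'a': node 0→3
i=38 'a': node 3→3 ·f
i=39 'c': node 3→0 ·f
i=40 'd': node 0→1
i=41 'c': node 1→0 ·f
i=42 'd': node 0→1
i=43 'd': node 1→1 ·f
i=44 'b': node 1→0 ·f
i=45 'b': node 0→0
i=46 'd': node 0→1
i=47 'd': node 1→1 ·f
i=48 'c': node 1→0 ·f
i=49 'b': node 0→0
i=50 'a': node 0→3
i=51 'b': node 3→4
i=52 'c': node 4→5  → match P1@[50:52]
i=53 'c': node 5→0 ·f
i=54 'd': node 0→1
i=55 'b': node 1→0 ·f
i=56 'd': node 0→1

All matches (sorted): [[4,0],[6,1],[8,0],[10,1],[13,0],[19,1],[22,0],[27,0],[29,1],[32,1],[34,0],[52,1]]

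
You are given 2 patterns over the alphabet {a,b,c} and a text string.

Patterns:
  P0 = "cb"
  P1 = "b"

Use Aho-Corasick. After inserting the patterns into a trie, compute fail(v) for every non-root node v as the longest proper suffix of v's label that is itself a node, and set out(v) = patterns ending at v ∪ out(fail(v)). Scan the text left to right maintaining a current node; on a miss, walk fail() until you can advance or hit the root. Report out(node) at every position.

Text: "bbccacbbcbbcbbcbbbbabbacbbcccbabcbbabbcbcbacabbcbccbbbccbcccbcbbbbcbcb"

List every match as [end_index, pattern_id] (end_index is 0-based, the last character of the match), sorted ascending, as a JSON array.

Construct AC machine:
Trie nodes:
  n0 'ε': b→3 c→1
  n1 'c': b→2
  n2 'cb': ·  [P0 ends]
  n3 'b': ·  [P1 ends]

BFS fail/out derivation:
  n1('c'): parent n0 fail=0; on 'c' 0 → fail=0;  out ∅∪∅=∅
  n3('b'): parent n0 fail=0; on 'b' 0 → fail=0;  out {1}∪∅={1}
  n2('cb'): parent n1 fail=0; on 'b' 0 → fail=3;  out {0}∪{1}={0,1}

Text stream:
i=0 'b': node 0→3  emit P1@[0:0]
i=1 'b': node 3→3 ·f  emit P1@[1:1]
i=2 'c': node 3→1 ·f
i=3 'c': node 1→1 ·f
i=4 'a': node 1→0 ·f
i=5 'c': node 0→1
i=6 'b': node 1→2  emit P0@[5:6],P1@[6:6]
i=7 'b': node 2→3 ·f  emit P1@[7:7]
i=8 'c': node 3→1 ·f
i=9 'b': node 1→2  emit P0@[8:9],P1@[9:9]
i=10 'b': node 2→3 ·f  emit P1@[10:10]
i=11 'c': node 3→1 ·f
i=12 'b': node 1→2  emit P0@[11:12],P1@[12:12]
i=13 'b': node 2→3 ·f  emit P1@[13:13]
i=14 'c': node 3→1 ·f
i=15 'b': node 1→2  emit P0@[14:15],P1@[15:15]
i=16 'b': node 2→3 ·f  emit P1@[16:16]
i=17 'b': node 3→3 ·f  emit P1@[17:17]
i=18 'b': node 3→3 ·f  emit P1@[18:18]
i=19 'a': node 3→0 ·f
i=20 'b': node 0→3  emit P1@[20:20]
i=21 'b': node 3→3 ·f  emit P1@[21:21]
i=22 'a': node 3→0 ·f
i=23 'c': node 0→1
i=24 'b': node 1→2  emit P0@[23:24],P1@[24:24]
i=25 'b': node 2→3 ·f  emit P1@[25:25]
i=26 'c': node 3→1 ·f
i=27 'c': node 1→1 ·f
i=28 'c': node 1→1 ·f
i=29 'b': node 1→2  emit P0@[28:29],P1@[29:29]
i=30 'a': node 2→0 ·f
i=31 'b': node 0→3  emit P1@[31:31]
i=32 'c': node 3→1 ·f
i=33 'b': node 1→2  emit P0@[32:33],P1@[33:33]
i=34 'b': node 2→3 ·f  emit P1@[34:34]
i=35 'a': node 3→0 ·f
i=36 'b': node 0→3  emit P1@[36:36]
i=37 'b': node 3→3 ·f  emit P1@[37:37]
i=38 'c': node 3→1 ·f
i=39 'b': node 1→2  emit P0@[38:39],P1@[39:39]
i=40 'c': node 2→1 ·f
i=41 'b': node 1→2  emit P0@[40:41],P1@[41:41]
i=42 'a': node 2→0 ·f
i=43 'c': node 0→1
i=44 'a': node 1→0 ·f
i=45 'b': node 0→3  emit P1@[45:45]
i=46 'b': node 3→3 ·f  emit P1@[46:46]
i=47 'c': node 3→1 ·f
i=48 'b': node 1→2  emit P0@[47:48],P1@[48:48]
i=49 'c': node 2→1 ·f
i=50 'c': node 1→1 ·f
i=51 'b': node 1→2  emit P0@[50:51],P1@[51:51]
i=52 'b': node 2→3 ·f  emit P1@[52:52]
i=53 'b': node 3→3 ·f  emit P1@[53:53]
i=54 'c': node 3→1 ·f
i=55 'c': node 1→1 ·f
i=56 'b': node 1→2  emit P0@[55:56],P1@[56:56]
i=57 'c': node 2→1 ·f
i=58 'c': node 1→1 ·f
i=59 'c': node 1→1 ·f
i=60 'b': node 1→2  emit P0@[59:60],P1@[60:60]
i=61 'c': node 2→1 ·f
i=62 'b': node 1→2  emit P0@[61:62],P1@[62:62]
i=63 'b': node 2→3 ·f  emit P1@[63:63]
i=64 'b': node 3→3 ·f  emit P1@[64:64]
i=65 'b': node 3→3 ·f  emit P1@[65:65]
i=66 'c': node 3→1 ·f
i=67 'b': node 1→2  emit P0@[66:67],P1@[67:67]
i=68 'c': node 2→1 ·f
i=69 'b': node 1→2  emit P0@[68:69],P1@[69:69]

Matches: [[0,1],[1,1],[6,0],[6,1],[7,1],[9,0],[9,1],[10,1],[12,0],[12,1],[13,1],[15,0],[15,1],[16,1],[17,1],[18,1],[20,1],[21,1],[24,0],[24,1],[25,1],[29,0],[29,1],[31,1],[33,0],[33,1],[34,1],[36,1],[37,1],[39,0],[39,1],[41,0],[41,1],[45,1],[46,1],[48,0],[48,1],[51,0],[51,1],[52,1],[53,1],[56,0],[56,1],[60,0],[60,1],[62,0],[62,1],[63,1],[64,1],[65,1],[67,0],[67,1],[69,0],[69,1]]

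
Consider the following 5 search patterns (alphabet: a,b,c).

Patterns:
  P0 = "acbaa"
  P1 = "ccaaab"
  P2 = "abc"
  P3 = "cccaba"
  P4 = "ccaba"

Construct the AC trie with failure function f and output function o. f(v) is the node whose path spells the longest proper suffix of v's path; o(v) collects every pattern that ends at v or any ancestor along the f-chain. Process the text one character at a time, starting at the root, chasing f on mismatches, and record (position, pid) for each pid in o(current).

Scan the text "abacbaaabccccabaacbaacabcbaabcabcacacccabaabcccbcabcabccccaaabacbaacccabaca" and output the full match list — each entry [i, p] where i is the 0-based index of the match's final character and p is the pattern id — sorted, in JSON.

Build:
Trie nodes:
  0='ε' goto a→1 c→6
  1='a' goto b→12 c→2
  2='ac' goto b→3
  3='acb' goto a→4
  4='acba' goto a→5
  5='acbaa' goto ·  ←P0
  6='c' goto c→7
  7='cc' goto a→8 c→14
  8='cca' goto a→9 b→18
  9='ccaa' goto a→10
  10='ccaaa' goto b→11
  11='ccaaab' goto ·  ←P1
  12='ab' goto c→13
  13='abc' goto ·  ←P2
  14='ccc' goto a→15
  15='ccca' goto b→16
  16='cccab' goto a→17
  17='cccaba' goto ·  ←P3
  18='ccab' goto a→19
  19='ccaba' goto ·  ←P4

BFS fail/out derivation:
  n1('a'): parent n0 fail=0; on 'a' 0 → fail=0;  out ∅∪∅=∅
  n6('c'): parent n0 fail=0; on 'c' 0 → fail=0;  out ∅∪∅=∅
  n2('ac'): parent n1 fail=0; on 'c' 0 → fail=6;  out ∅∪∅=∅
  n7('cc'): parent n6 fail=0; on 'c' 0 → fail=6;  out ∅∪∅=∅
  n12('ab'): parent n1 fail=0; on 'b' 0 → fail=0;  out ∅∪∅=∅
  n3('acb'): parent n2 fail=6; on 'b' 6→0 → fail=0;  out ∅∪∅=∅
  n8('cca'): parent n7 fail=6; on 'a' 6→0 → fail=1;  out ∅∪∅=∅
  n13('abc'): parent n12 fail=0; on 'c' 0 → fail=6;  out {2}∪∅={2}
  n14('ccc'): parent n7 fail=6; on 'c' 6 → fail=7;  out ∅∪∅=∅
  n4('acba'): parent n3 fail=0; on 'a' 0 → fail=1;  out ∅∪∅=∅
  n9('ccaa'): parent n8 fail=1; on 'a' 1→0 → fail=1;  out ∅∪∅=∅
  n15('ccca'): parent n14 fail=7; on 'a' 7 → fail=8;  out ∅∪∅=∅
  n18('ccab'): parent n8 fail=1; on 'b' 1 → fail=12;  out ∅∪∅=∅
  n5('acbaa'): parent n4 fail=1; on 'a' 1→0 → fail=1;  out {0}∪∅={0}
  n10('ccaaa'): parent n9 fail=1; on 'a' 1→0 → fail=1;  out ∅∪∅=∅
  n16('cccab'): parent n15 fail=8; on 'b' 8 → fail=18;  out ∅∪∅=∅
  n19('ccaba'): parent n18 fail=12; on 'a' 12→0 → fail=1;  out {4}∪∅={4}
  n11('ccaaab'): parent n10 fail=1; on 'b' 1 → fail=12;  out {1}∪∅={1}
  n17('cccaba'): parent n16 fail=18; on 'a' 18 → fail=19;  out {3}∪{4}={3,4}

Text stream:
i=0 'a': node 0→1
i=1 'b': node 1→12
i=2 'a': node 12→1 (fail-walked)
i=3 'c': node 1→2
i=4 'b': node 2→3
i=5 'a': node 3→4
i=6 'a': node 4→5  ** P0@[2:6]
i=7 'a': node 5→1 (fail-walked)
i=8 'b': node 1→12
i=9 'c': node 12→13  ** P2@[7:9]
i=10 'c': node 13→7 (fail-walked)
i=11 'c': node 7→14
i=12 'c': node 14→14 (fail-walked)
i=13 'a': node 14→15
i=14 'b': node 15→16
i=15 'a': node 16→17  ** P3@[10:15],P4@[11:15]
i=16 'a': node 17→1 (fail-walked)
i=17 'c': node 1→2
i=18 'b': node 2→3
i=19 'a': node 3→4
i=20 'a': node 4→5  ** P0@[16:20]
i=21 'c': node 5→2 (fail-walked)
i=22 'a': node 2→1 (fail-walked)
i=23 'b': node 1→12
i=24 'c': node 12→13  ** P2@[22:24]
i=25 'b': node 13→0 (fail-walked)
i=26 'a': node 0→1
i=27 'a': node 1→1 (fail-walked)
i=28 'b': node 1→12
i=29 'c': node 12→13  ** P2@[27:29]
i=30 'a': node 13→1 (fail-walked)
i=31 'b': node 1→12
i=32 'c': node 12→13  ** P2@[30:32]
i=33 'a': node 13→1 (fail-walked)
i=34 'c': node 1→2
i=35 'a': node 2→1 (fail-walked)
i=36 'c': node 1→2
i=37 'c': node 2→7 (fail-walked)
i=38 'c': node 7→14
i=39 'a': node 14→15
i=40 'b': node 15→16
i=41 'a': node 16→17  ** P3@[36:41],P4@[37:41]
i=42 'a': node 17→1 (fail-walked)
i=43 'b': node 1→12
i=44 'c': node 12→13  ** P2@[42:44]
i=45 'c': node 13→7 (fail-walked)
i=46 'c': node 7→14
i=47 'b': node 14→0 (fail-walked)
i=48 'c': node 0→6
i=49 'a': node 6→1 (fail-walked)
i=50 'b': node 1→12
i=51 'c': node 12→13  ** P2@[49:51]
i=52 'a': node 13→1 (fail-walked)
i=53 'b': node 1→12
i=54 'c': node 12→13  ** P2@[52:54]
i=55 'c': node 13→7 (fail-walked)
i=56 'c': node 7→14
i=57 'c': node 14→14 (fail-walked)
i=58 'a': node 14→15
i=59 'a': node 15→9 (fail-walked)
i=60 'a': node 9→10
i=61 'b': node 10→11  ** P1@[56:61]
i=62 'a': node 11→1 (fail-walked)
i=63 'c': node 1→2
i=64 'b': node 2→3
i=65 'a': node 3→4
i=66 'a': node 4→5  ** P0@[62:66]
i=67 'c': node 5→2 (fail-walked)
i=68 'c': node 2→7 (fail-walked)
i=69 'c': node 7→14
i=70 'a': node 14→15
i=71 'b': node 15→16
i=72 'a': node 16→17  ** P3@[67:72],P4@[68:72]
i=73 'c': node 17→2 (fail-walked)
i=74 'a': node 2→1 (fail-walked)

All matches (sorted): [[6,0],[9,2],[15,3],[15,4],[20,0],[24,2],[29,2],[32,2],[41,3],[41,4],[44,2],[51,2],[54,2],[61,1],[66,0],[72,3],[72,4]]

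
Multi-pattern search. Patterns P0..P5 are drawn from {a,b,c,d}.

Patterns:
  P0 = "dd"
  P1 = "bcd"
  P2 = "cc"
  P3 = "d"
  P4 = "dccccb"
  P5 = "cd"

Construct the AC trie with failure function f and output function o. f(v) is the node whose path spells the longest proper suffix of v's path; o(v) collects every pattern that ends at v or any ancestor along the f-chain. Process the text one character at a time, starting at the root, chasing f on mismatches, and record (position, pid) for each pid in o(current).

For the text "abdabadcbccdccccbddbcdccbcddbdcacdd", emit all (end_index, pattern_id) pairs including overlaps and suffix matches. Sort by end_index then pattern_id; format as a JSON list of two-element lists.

Build automaton:
Trie (insert patterns):
  n0 'ε': b→3 c→6 d→1
  n1 'd': c→8 d→2  [P3 ends]
  n2 'dd': ·  [P0 ends]
  n3 'b': c→4
  n4 'bc': d→5
  n5 'bcd': ·  [P1 ends]
  n6 'c': c→7 d→13
  n7 'cc': ·  [P2 ends]
  n8 'dc': c→9
  n9 'dcc': c→10
  n10 'dccc': c→11
  n11 'dcccc': b→12
  n12 'dccccb': ·  [P4 ends]
  n13 'cd': ·  [P5 ends]

Failure links (BFS by depth):
  fail(1) 'd': from fail(0)=0 chase 'd': 0 ⇒ 0;  out={3}∪out(0)={3}
  fail(3) 'b': from fail(0)=0 chase 'b': 0 ⇒ 0;  out=∅∪out(0)=∅
  fail(6) 'c': from fail(0)=0 chase 'c': 0 ⇒ 0;  out=∅∪out(0)=∅
  fail(2) 'dd': from fail(1)=0 chase 'd': 0 ⇒ 1;  out={0}∪out(1)={0,3}
  fail(4) 'bc': from fail(3)=0 chase 'c': 0 ⇒ 6;  out=∅∪out(6)=∅
  fail(7) 'cc': from fail(6)=0 chase 'c': 0 ⇒ 6;  out={2}∪out(6)={2}
  fail(8) 'dc': from fail(1)=0 chase 'c': 0 ⇒ 6;  out=∅∪out(6)=∅
  fail(13) 'cd': from fail(6)=0 chase 'd': 0 ⇒ 1;  out={5}∪out(1)={3,5}
  fail(5) 'bcd': from fail(4)=6 chase 'd': 6 ⇒ 13;  out={1}∪out(13)={1,3,5}
  fail(9) 'dcc': from fail(8)=6 chase 'c': 6 ⇒ 7;  out=∅∪out(7)={2}
  fail(10) 'dccc': from fail(9)=7 chase 'c': 7→6 ⇒ 7;  out=∅∪out(7)={2}
  fail(11) 'dcccc': from fail(10)=7 chase 'c': 7→6 ⇒ 7;  out=∅∪out(7)={2}
  fail(12) 'dccccb': from fail(11)=7 chase 'b': 7→6→0 ⇒ 3;  out={4}∪out(3)={4}

Run:
i=0 'a': node 0→0
i=1 'b': node 0→3
i=2 'd': node 3→1 (fail-walked)  emit P3@[2:2]
i=3 'a': node 1→0 (fail-walked)
i=4 'b': node 0→3
i=5 'a': node 3→0 (fail-walked)
i=6 'd': node 0→1  emit P3@[6:6]
i=7 'c': node 1→8
i=8 'b': node 8→3 (fail-walked)
i=9 'c': node 3→4
i=10 'c': node 4→7 (fail-walked)  emit P2@[9:10]
i=11 'd': node 7→13 (fail-walked)  emit P3@[11:11],P5@[10:11]
i=12 'c': node 13→8 (fail-walked)
i=13 'c': node 8→9  emit P2@[12:13]
i=14 'c': node 9→10  emit P2@[13:14]
i=15 'c': node 10→11  emit P2@[14:15]
i=16 'b': node 11→12  emit P4@[11:16]
i=17 'd': node 12→1 (fail-walked)  emit P3@[17:17]
i=18 'd': node 1→2  emit P0@[17:18],P3@[18:18]
i=19 'b': node 2→3 (fail-walked)
i=20 'c': node 3→4
i=21 'd': node 4→5  emit P1@[19:21],P3@[21:21],P5@[20:21]
i=22 'c': node 5→8 (fail-walked)
i=23 'c': node 8→9  emit P2@[22:23]
i=24 'b': node 9→3 (fail-walked)
i=25 'c': node 3→4
i=26 'd': node 4→5  emit P1@[24:26],P3@[26:26],P5@[25:26]
i=27 'd': node 5→2 (fail-walked)  emit P0@[26:27],P3@[27:27]
i=28 'b': node 2→3 (fail-walked)
i=29 'd': node 3→1 (fail-walked)  emit P3@[29:29]
i=30 'c': node 1→8
i=31 'a': node 8→0 (fail-walked)
i=32 'c': node 0→6
i=33 'd': node 6→13  emit P3@[33:33],P5@[32:33]
i=34 'd': node 13→2 (fail-walked)  emit P0@[33:34],P3@[34:34]

Matches: [[2,3],[6,3],[10,2],[11,3],[11,5],[13,2],[14,2],[15,2],[16,4],[17,3],[18,0],[18,3],[21,1],[21,3],[21,5],[23,2],[26,1],[26,3],[26,5],[27,0],[27,3],[29,3],[33,3],[33,5],[34,0],[34,3]]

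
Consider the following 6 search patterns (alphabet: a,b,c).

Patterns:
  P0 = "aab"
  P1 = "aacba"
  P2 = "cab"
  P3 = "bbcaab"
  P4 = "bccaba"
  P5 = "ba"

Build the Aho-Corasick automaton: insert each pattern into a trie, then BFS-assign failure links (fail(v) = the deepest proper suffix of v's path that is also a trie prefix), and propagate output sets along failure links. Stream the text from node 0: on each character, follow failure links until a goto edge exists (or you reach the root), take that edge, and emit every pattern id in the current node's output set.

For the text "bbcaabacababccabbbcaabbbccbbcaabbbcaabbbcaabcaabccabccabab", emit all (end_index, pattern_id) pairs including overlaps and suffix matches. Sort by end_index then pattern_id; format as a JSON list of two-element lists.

Build:
Trie (insert patterns):
  0='ε' goto a→1 b→10 c→7
  1='a' goto a→2
  2='aa' goto b→3 c→4
  3='aab' goto ·  ←P0
  4='aac' goto b→5
  5='aacb' goto a→6
  6='aacba' goto ·  ←P1
  7='c' goto a→8
  8='ca' goto b→9
  9='cab' goto ·  ←P2
  10='b' goto a→21 b→11 c→16
  11='bb' goto c→12
  12='bbc' goto a→13
  13='bbca' goto a→14
  14='bbcaa' goto b→15
  15='bbcaab' goto ·  ←P3
  16='bc' goto c→17
  17='bcc' goto a→18
  18='bcca' goto b→19
  19='bccab' goto a→20
  20='bccaba' goto ·  ←P4
  21='ba' goto ·  ←P5

BFS fail/out derivation:
  fail(1) 'a': from fail(0)=0 chase 'a': 0 ⇒ 0;  out=∅∪out(0)=∅
  fail(7) 'c': from fail(0)=0 chase 'c': 0 ⇒ 0;  out=∅∪out(0)=∅
  fail(10) 'b': from fail(0)=0 chase 'b': 0 ⇒ 0;  out=∅∪out(0)=∅
  fail(2) 'aa': from fail(1)=0 chase 'a': 0 ⇒ 1;  out=∅∪out(1)=∅
  fail(8) 'ca': from fail(7)=0 chase 'a': 0 ⇒ 1;  out=∅∪out(1)=∅
  fail(11) 'bb': from fail(10)=0 chase 'b': 0 ⇒ 10;  out=∅∪out(10)=∅
  fail(16) 'bc': from fail(10)=0 chase 'c': 0 ⇒ 7;  out=∅∪out(7)=∅
  fail(21) 'ba': from fail(10)=0 chase 'a': 0 ⇒ 1;  out={5}∪out(1)={5}
  fail(3) 'aab': from fail(2)=1 chase 'b': 1→0 ⇒ 10;  out={0}∪out(10)={0}
  fail(4) 'aac': from fail(2)=1 chase 'c': 1→0 ⇒ 7;  out=∅∪out(7)=∅
  fail(9) 'cab': from fail(8)=1 chase 'b': 1→0 ⇒ 10;  out={2}∪out(10)={2}
  fail(12) 'bbc': from fail(11)=10 chase 'c': 10 ⇒ 16;  out=∅∪out(16)=∅
  fail(17) 'bcc': from fail(16)=7 chase 'c': 7→0 ⇒ 7;  out=∅∪out(7)=∅
  fail(5) 'aacb': from fail(4)=7 chase 'b': 7→0 ⇒ 10;  out=∅∪out(10)=∅
  fail(13) 'bbca': from fail(12)=16 chase 'a': 16→7 ⇒ 8;  out=∅∪out(8)=∅
  fail(18) 'bcca': from fail(17)=7 chase 'a': 7 ⇒ 8;  out=∅∪out(8)=∅
  fail(6) 'aacba': from fail(5)=10 chase 'a': 10 ⇒ 21;  out={1}∪out(21)={1,5}
  fail(14) 'bbcaa': from fail(13)=8 chase 'a': 8→1 ⇒ 2;  out=∅∪out(2)=∅
  fail(19) 'bccab': from fail(18)=8 chase 'b': 8 ⇒ 9;  out=∅∪out(9)={2}
  fail(15) 'bbcaab': from fail(14)=2 chase 'b': 2 ⇒ 3;  out={3}∪out(3)={0,3}
  fail(20) 'bccaba': from fail(19)=9 chase 'a': 9→10 ⇒ 21;  out={4}∪out(21)={4,5}

Scan:
[0] read 'b'  n0⇒n10
[1] read 'b'  n10⇒n11
[2] read 'c'  n11⇒n12
[3] read 'a'  n12⇒n13
[4] read 'a'  n13⇒n14
[5] read 'b'  n14⇒n15  ** P0@[3:5],P3@[0:5]
[6] read 'a'  n15⇒n21 (via fail)  ** P5@[5:6]
[7] read 'c'  n21⇒n7 (via fail)
[8] read 'a'  n7⇒n8
[9] read 'b'  n8⇒n9  ** P2@[7:9]
[10] read 'a'  n9⇒n21 (via fail)  ** P5@[9:10]
[11] read 'b'  n21⇒n10 (via fail)
[12] read 'c'  n10⇒n16
[13] read 'c'  n16⇒n17
[14] read 'a'  n17⇒n18
[15] read 'b'  n18⇒n19  ** P2@[13:15]
[16] read 'b'  n19⇒n11 (via fail)
[17] read 'b'  n11⇒n11 (via fail)
[18] read 'c'  n11⇒n12
[19] read 'a'  n12⇒n13
[20] read 'a'  n13⇒n14
[21] read 'b'  n14⇒n15  ** P0@[19:21],P3@[16:21]
[22] read 'b'  n15⇒n11 (via fail)
[23] read 'b'  n11⇒n11 (via fail)
[24] read 'c'  n11⇒n12
[25] read 'c'  n12⇒n17 (via fail)
[26] read 'b'  n17⇒n10 (via fail)
[27] read 'b'  n10⇒n11
[28] read 'c'  n11⇒n12
[29] read 'a'  n12⇒n13
[30] read 'a'  n13⇒n14
[31] read 'b'  n14⇒n15  ** P0@[29:31],P3@[26:31]
[32] read 'b'  n15⇒n11 (via fail)
[33] read 'b'  n11⇒n11 (via fail)
[34] read 'c'  n11⇒n12
[35] read 'a'  n12⇒n13
[36] read 'a'  n13⇒n14
[37] read 'b'  n14⇒n15  ** P0@[35:37],P3@[32:37]
[38] read 'b'  n15⇒n11 (via fail)
[39] read 'b'  n11⇒n11 (via fail)
[40] read 'c'  n11⇒n12
[41] read 'a'  n12⇒n13
[42] read 'a'  n13⇒n14
[43] read 'b'  n14⇒n15  ** P0@[41:43],P3@[38:43]
[44] read 'c'  n15⇒n16 (via fail)
[45] read 'a'  n16⇒n8 (via fail)
[46] read 'a'  n8⇒n2 (via fail)
[47] read 'b'  n2⇒n3  ** P0@[45:47]
[48] read 'c'  n3⇒n16 (via fail)
[49] read 'c'  n16⇒n17
[50] read 'a'  n17⇒n18
[51] read 'b'  n18⇒n19  ** P2@[49:51]
[52] read 'c'  n19⇒n16 (via fail)
[53] read 'c'  n16⇒n17
[54] read 'a'  n17⇒n18
[55] read 'b'  n18⇒n19  ** P2@[53:55]
[56] read 'a'  n19⇒n20  ** P4@[51:56],P5@[55:56]
[57] read 'b'  n20⇒n10 (via fail)

Matches: [[5,0],[5,3],[6,5],[9,2],[10,5],[15,2],[21,0],[21,3],[31,0],[31,3],[37,0],[37,3],[43,0],[43,3],[47,0],[51,2],[55,2],[56,4],[56,5]]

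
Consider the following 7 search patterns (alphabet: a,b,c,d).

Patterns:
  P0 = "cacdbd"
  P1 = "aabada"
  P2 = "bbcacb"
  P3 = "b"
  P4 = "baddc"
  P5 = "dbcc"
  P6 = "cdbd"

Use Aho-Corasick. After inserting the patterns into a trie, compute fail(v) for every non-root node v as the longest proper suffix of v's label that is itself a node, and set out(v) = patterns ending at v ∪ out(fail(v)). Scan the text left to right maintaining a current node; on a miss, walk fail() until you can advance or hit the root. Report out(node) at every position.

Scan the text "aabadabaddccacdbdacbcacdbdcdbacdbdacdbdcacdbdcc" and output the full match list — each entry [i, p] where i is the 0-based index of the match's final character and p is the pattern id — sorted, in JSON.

Build automaton:
Trie (insert patterns):
  0='ε' goto a→7 b→13 c→1 d→23
  1='c' goto a→2 d→27
  2='ca' goto c→3
  3='cac' goto d→4
  4='cacd' goto b→5
  5='cacdb' goto d→6
  6='cacdbd' goto ·  [P0 ends]
  7='a' goto a→8
  8='aa' goto b→9
  9='aab' goto a→10
  10='aaba' goto d→11
  11='aabad' goto a→12
  12='aabada' goto ·  [P1 ends]
  13='b' goto a→19 b→14  [P3 ends]
  14='bb' goto c→15
  15='bbc' goto a→16
  16='bbca' goto c→17
  17='bbcac' goto b→18
  18='bbcacb' goto ·  [P2 ends]
  19='ba' goto d→20
  20='bad' goto d→21
  21='badd' goto c→22
  22='baddc' goto ·  [P4 ends]
  23='d' goto b→24
  24='db' goto c→25
  25='dbc' goto c→26
  26='dbcc' goto ·  [P5 ends]
  27='cd' goto b→28
  28='cdb' goto d→29
  29='cdbd' goto ·  [P6 ends]

BFS fail/out derivation:
  fail(1) 'c': from fail(0)=0 chase 'c': 0 ⇒ 0;  out=∅∪out(0)=∅
  fail(7) 'a': from fail(0)=0 chase 'a': 0 ⇒ 0;  out=∅∪out(0)=∅
  fail(13) 'b': from fail(0)=0 chase 'b': 0 ⇒ 0;  out={3}∪out(0)={3}
  fail(23) 'd': from fail(0)=0 chase 'd': 0 ⇒ 0;  out=∅∪out(0)=∅
  fail(2) 'ca': from fail(1)=0 chase 'a': 0 ⇒ 7;  out=∅∪out(7)=∅
  fail(8) 'aa': from fail(7)=0 chase 'a': 0 ⇒ 7;  out=∅∪out(7)=∅
  fail(14) 'bb': from fail(13)=0 chase 'b': 0 ⇒ 13;  out=∅∪out(13)={3}
  fail(19) 'ba': from fail(13)=0 chase 'a': 0 ⇒ 7;  out=∅∪out(7)=∅
  fail(24) 'db': from fail(23)=0 chase 'b': 0 ⇒ 13;  out=∅∪out(13)={3}
  fail(27) 'cd': from fail(1)=0 chase 'd': 0 ⇒ 23;  out=∅∪out(23)=∅
  fail(3) 'cac': from fail(2)=7 chase 'c': 7→0 ⇒ 1;  out=∅∪out(1)=∅
  fail(9) 'aab': from fail(8)=7 chase 'b': 7→0 ⇒ 13;  out=∅∪out(13)={3}
  fail(15) 'bbc': from fail(14)=13 chase 'c': 13→0 ⇒ 1;  out=∅∪out(1)=∅
  fail(20) 'bad': from fail(19)=7 chase 'd': 7→0 ⇒ 23;  out=∅∪out(23)=∅
  fail(25) 'dbc': from fail(24)=13 chase 'c': 13→0 ⇒ 1;  out=∅∪out(1)=∅
  fail(28) 'cdb': from fail(27)=23 chase 'b': 23 ⇒ 24;  out=∅∪out(24)={3}
  fail(4) 'cacd': from fail(3)=1 chase 'd': 1 ⇒ 27;  out=∅∪out(27)=∅
  fail(10) 'aaba': from fail(9)=13 chase 'a': 13 ⇒ 19;  out=∅∪out(19)=∅
  fail(16) 'bbca': from fail(15)=1 chase 'a': 1 ⇒ 2;  out=∅∪out(2)=∅
  fail(21) 'badd': from fail(20)=23 chase 'd': 23→0 ⇒ 23;  out=∅∪out(23)=∅
  fail(26) 'dbcc': from fail(25)=1 chase 'c': 1→0 ⇒ 1;  out={5}∪out(1)={5}
  fail(29) 'cdbd': from fail(28)=24 chase 'd': 24→13→0 ⇒ 23;  out={6}∪out(23)={6}
  fail(5) 'cacdb': from fail(4)=27 chase 'b': 27 ⇒ 28;  out=∅∪out(28)={3}
  fail(11) 'aabad': from fail(10)=19 chase 'd': 19 ⇒ 20;  out=∅∪out(20)=∅
  fail(17) 'bbcac': from fail(16)=2 chase 'c': 2 ⇒ 3;  out=∅∪out(3)=∅
  fail(22) 'baddc': from fail(21)=23 chase 'c': 23→0 ⇒ 1;  out={4}∪out(1)={4}
  fail(6) 'cacdbd': from fail(5)=28 chase 'd': 28 ⇒ 29;  out={0}∪out(29)={0,6}
  fail(12) 'aabada': from fail(11)=20 chase 'a': 20→23→0 ⇒ 7;  out={1}∪out(7)={1}
  fail(18) 'bbcacb': from fail(17)=3 chase 'b': 3→1→0 ⇒ 13;  out={2}∪out(13)={2,3}

Run:
pos 0 'a': at 7
pos 1 'a': at 8
pos 2 'b': at 9  → match P3@[2:2]
pos 3 'a': at 10
pos 4 'd': at 11
pos 5 'a': at 12  → match P1@[0:5]
pos 6 'b': at 13 (via fail)  → match P3@[6:6]
pos 7 'a': at 19
pos 8 'd': at 20
pos 9 'd': at 21
pos 10 'c': at 22  → match P4@[6:10]
pos 11 'c': at 1 (via fail)
pos 12 'a': at 2
pos 13 'c': at 3
pos 14 'd': at 4
pos 15 'b': at 5  → match P3@[15:15]
pos 16 'd': at 6  → match P0@[11:16],P6@[13:16]
pos 17 'a': at 7 (via fail)
pos 18 'c': at 1 (via fail)
pos 19 'b': at 13 (via fail)  → match P3@[19:19]
pos 20 'c': at 1 (via fail)
pos 21 'a': at 2
pos 22 'c': at 3
pos 23 'd': at 4
pos 24 'b': at 5  → match P3@[24:24]
pos 25 'd': at 6  → match P0@[20:25],P6@[22:25]
pos 26 'c': at 1 (via fail)
pos 27 'd': at 27
pos 28 'b': at 28  → match P3@[28:28]
pos 29 'a': at 19 (via fail)
pos 30 'c': at 1 (via fail)
pos 31 'd': at 27
pos 32 'b': at 28  → match P3@[32:32]
pos 33 'd': at 29  → match P6@[30:33]
pos 34 'a': at 7 (via fail)
pos 35 'c': at 1 (via fail)
pos 36 'd': at 27
pos 37 'b': at 28  → match P3@[37:37]
pos 38 'd': at 29  → match P6@[35:38]
pos 39 'c': at 1 (via fail)
pos 40 'a': at 2
pos 41 'c': at 3
pos 42 'd': at 4
pos 43 'b': at 5  → match P3@[43:43]
pos 44 'd': at 6  → match P0@[39:44],P6@[41:44]
pos 45 'c': at 1 (via fail)
pos 46 'c': at 1 (via fail)

Matches: [[2,3],[5,1],[6,3],[10,4],[15,3],[16,0],[16,6],[19,3],[24,3],[25,0],[25,6],[28,3],[32,3],[33,6],[37,3],[38,6],[43,3],[44,0],[44,6]]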